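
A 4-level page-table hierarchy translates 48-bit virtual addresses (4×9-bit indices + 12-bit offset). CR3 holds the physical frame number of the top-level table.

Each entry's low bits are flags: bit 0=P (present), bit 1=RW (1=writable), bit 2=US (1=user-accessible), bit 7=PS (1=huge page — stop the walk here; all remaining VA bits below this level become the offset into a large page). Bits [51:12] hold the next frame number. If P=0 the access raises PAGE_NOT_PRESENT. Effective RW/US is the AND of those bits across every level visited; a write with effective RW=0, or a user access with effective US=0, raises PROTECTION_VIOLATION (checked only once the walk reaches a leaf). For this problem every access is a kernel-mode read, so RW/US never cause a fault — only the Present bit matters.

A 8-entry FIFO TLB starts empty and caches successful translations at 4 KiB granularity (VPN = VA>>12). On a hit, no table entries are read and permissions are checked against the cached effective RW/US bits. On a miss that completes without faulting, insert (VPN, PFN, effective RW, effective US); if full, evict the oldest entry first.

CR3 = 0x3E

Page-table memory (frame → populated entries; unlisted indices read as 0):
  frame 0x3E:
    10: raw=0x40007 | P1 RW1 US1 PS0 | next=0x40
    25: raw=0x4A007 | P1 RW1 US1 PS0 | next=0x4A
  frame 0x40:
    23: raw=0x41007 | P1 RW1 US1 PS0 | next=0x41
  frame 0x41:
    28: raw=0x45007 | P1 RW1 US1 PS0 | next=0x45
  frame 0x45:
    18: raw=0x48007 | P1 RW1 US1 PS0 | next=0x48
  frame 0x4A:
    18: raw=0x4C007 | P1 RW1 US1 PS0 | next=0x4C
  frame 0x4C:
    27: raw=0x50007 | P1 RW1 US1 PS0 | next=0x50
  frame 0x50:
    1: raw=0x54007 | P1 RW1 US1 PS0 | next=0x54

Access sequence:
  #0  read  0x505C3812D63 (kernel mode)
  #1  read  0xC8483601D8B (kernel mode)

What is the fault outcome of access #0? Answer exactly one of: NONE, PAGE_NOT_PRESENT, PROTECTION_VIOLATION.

Walk each access:
#0 VA=0x505C3812D63 (r,kernel):
  lvl0: tbl 0x3E, slot 10 ⇒ 0x40007 (P1/RW1/US1/PS0)
  lvl1: tbl 0x40, slot 23 ⇒ 0x41007 (P1/RW1/US1/PS0)
  lvl2: tbl 0x41, slot 28 ⇒ 0x45007 (P1/RW1/US1/PS0)
  lvl3: tbl 0x45, slot 18 ⇒ 0x48007 (P1/RW1/US1/PS0)
  ⇒ phys 0x48D63  [4 reads]
#1 VA=0xC8483601D8B (r,kernel):
  lvl0: tbl 0x3E, slot 25 ⇒ 0x4A007 (P1/RW1/US1/PS0)
  lvl1: tbl 0x4A, slot 18 ⇒ 0x4C007 (P1/RW1/US1/PS0)
  lvl2: tbl 0x4C, slot 27 ⇒ 0x50007 (P1/RW1/US1/PS0)
  lvl3: tbl 0x50, slot 1 ⇒ 0x54007 (P1/RW1/US1/PS0)
  ⇒ phys 0x54D8B  [4 reads]

Access #0 fault: NONE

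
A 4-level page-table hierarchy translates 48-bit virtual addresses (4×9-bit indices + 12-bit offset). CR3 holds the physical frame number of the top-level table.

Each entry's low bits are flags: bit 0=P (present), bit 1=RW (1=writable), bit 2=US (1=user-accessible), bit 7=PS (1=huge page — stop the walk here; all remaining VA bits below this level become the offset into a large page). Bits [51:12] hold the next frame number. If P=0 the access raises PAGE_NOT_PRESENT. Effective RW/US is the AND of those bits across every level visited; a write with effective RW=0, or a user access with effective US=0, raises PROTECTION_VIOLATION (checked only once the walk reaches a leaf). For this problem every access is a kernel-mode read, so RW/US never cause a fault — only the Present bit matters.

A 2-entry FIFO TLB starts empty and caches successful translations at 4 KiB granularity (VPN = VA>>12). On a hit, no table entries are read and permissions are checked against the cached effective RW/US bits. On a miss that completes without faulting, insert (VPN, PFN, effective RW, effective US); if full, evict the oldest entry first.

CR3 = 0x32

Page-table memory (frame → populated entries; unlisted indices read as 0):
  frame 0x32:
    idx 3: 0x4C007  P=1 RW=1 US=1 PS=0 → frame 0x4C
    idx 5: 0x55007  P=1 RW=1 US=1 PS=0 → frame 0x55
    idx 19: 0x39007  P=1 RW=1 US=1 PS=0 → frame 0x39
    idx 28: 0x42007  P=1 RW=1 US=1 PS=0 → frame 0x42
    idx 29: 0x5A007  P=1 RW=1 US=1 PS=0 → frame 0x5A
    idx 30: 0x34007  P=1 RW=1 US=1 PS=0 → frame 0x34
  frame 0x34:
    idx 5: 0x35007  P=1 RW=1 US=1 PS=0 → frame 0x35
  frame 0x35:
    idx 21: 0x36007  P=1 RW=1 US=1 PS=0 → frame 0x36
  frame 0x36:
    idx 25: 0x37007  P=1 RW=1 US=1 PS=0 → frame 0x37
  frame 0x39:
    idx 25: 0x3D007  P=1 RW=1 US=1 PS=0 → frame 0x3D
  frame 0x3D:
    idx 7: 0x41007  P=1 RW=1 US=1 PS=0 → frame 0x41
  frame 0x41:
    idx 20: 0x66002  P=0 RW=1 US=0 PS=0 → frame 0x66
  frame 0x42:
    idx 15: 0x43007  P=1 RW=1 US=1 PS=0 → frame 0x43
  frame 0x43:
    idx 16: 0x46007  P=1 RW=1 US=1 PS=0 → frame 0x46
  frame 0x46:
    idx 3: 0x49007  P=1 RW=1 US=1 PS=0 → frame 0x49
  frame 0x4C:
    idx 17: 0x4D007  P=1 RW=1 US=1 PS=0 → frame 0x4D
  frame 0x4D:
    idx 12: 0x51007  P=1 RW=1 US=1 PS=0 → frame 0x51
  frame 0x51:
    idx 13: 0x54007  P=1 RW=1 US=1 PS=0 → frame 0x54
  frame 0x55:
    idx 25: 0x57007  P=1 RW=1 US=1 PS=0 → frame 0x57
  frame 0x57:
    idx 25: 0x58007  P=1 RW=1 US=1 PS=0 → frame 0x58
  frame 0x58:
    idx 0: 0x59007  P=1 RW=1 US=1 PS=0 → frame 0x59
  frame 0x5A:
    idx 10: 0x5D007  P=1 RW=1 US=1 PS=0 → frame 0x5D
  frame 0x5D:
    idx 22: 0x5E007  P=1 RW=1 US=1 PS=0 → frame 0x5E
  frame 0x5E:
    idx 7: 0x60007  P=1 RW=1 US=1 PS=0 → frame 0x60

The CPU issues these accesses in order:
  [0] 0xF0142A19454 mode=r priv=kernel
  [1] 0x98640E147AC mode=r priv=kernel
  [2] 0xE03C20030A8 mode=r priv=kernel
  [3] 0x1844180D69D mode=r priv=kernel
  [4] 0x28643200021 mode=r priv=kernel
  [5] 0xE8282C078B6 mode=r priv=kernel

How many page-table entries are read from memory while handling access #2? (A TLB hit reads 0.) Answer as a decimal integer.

Trace:
#0 VA=0xF0142A19454 (r,kernel):
  L0: frame=0x32 idx=30 entry=0x34007 [P=1 RW=1 US=1 PS=0]
  L1: frame=0x34 idx=5 entry=0x35007 [P=1 RW=1 US=1 PS=0]
  L2: frame=0x35 idx=21 entry=0x36007 [P=1 RW=1 US=1 PS=0]
  L3: frame=0x36 idx=25 entry=0x37007 [P=1 RW=1 US=1 PS=0]
  ⇒ phys 0x37454  [4 reads]
#1 VA=0x98640E147AC (r,kernel):
  L0: frame=0x32 idx=19 entry=0x39007 [P=1 RW=1 US=1 PS=0]
  L1: frame=0x39 idx=25 entry=0x3D007 [P=1 RW=1 US=1 PS=0]
  L2: frame=0x3D idx=7 entry=0x41007 [P=1 RW=1 US=1 PS=0]
  L3: frame=0x41 idx=20 entry=0x66002 [P=0 RW=1 US=0 PS=0]
  ✗ PAGE_NOT_PRESENT  [4 reads]
#2 VA=0xE03C20030A8 (r,kernel):
  L0: frame=0x32 idx=28 entry=0x42007 [P=1 RW=1 US=1 PS=0]
  L1: frame=0x42 idx=15 entry=0x43007 [P=1 RW=1 US=1 PS=0]
  L2: frame=0x43 idx=16 entry=0x46007 [P=1 RW=1 US=1 PS=0]
  L3: frame=0x46 idx=3 entry=0x49007 [P=1 RW=1 US=1 PS=0]
  ⇒ phys 0x490A8  [4 reads]
#3 VA=0x1844180D69D (r,kernel):
  L0: frame=0x32 idx=3 entry=0x4C007 [P=1 RW=1 US=1 PS=0]
  L1: frame=0x4C idx=17 entry=0x4D007 [P=1 RW=1 US=1 PS=0]
  L2: frame=0x4D idx=12 entry=0x51007 [P=1 RW=1 US=1 PS=0]
  L3: frame=0x51 idx=13 entry=0x54007 [P=1 RW=1 US=1 PS=0]
  ⇒ phys 0x5469D  [4 reads]
#4 VA=0x28643200021 (r,kernel):
  L0: frame=0x32 idx=5 entry=0x55007 [P=1 RW=1 US=1 PS=0]
  L1: frame=0x55 idx=25 entry=0x57007 [P=1 RW=1 US=1 PS=0]
  L2: frame=0x57 idx=25 entry=0x58007 [P=1 RW=1 US=1 PS=0]
  L3: frame=0x58 idx=0 entry=0x59007 [P=1 RW=1 US=1 PS=0]
  ⇒ phys 0x59021  [4 reads]
#5 VA=0xE8282C078B6 (r,kernel):
  L0: frame=0x32 idx=29 entry=0x5A007 [P=1 RW=1 US=1 PS=0]
  L1: frame=0x5A idx=10 entry=0x5D007 [P=1 RW=1 US=1 PS=0]
  L2: frame=0x5D idx=22 entry=0x5E007 [P=1 RW=1 US=1 PS=0]
  L3: frame=0x5E idx=7 entry=0x60007 [P=1 RW=1 US=1 PS=0]
  ⇒ phys 0x608B6  [4 reads]

Entries read for #2: 4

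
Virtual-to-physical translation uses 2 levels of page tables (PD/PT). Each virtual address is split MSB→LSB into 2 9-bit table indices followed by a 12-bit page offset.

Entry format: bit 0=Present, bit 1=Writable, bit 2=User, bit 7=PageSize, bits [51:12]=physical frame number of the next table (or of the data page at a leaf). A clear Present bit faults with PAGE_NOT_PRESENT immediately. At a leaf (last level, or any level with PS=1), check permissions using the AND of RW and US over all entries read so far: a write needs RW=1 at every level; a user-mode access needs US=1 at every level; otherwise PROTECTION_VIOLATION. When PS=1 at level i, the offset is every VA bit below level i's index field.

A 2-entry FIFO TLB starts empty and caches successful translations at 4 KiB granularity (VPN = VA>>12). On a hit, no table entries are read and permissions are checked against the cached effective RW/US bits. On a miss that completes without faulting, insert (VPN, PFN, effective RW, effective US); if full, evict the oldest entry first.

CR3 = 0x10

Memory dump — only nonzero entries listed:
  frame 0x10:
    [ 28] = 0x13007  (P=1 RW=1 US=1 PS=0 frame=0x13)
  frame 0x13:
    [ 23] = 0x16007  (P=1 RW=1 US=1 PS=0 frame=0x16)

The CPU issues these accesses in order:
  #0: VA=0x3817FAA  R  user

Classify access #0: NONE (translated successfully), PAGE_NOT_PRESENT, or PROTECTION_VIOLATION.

Per-access translation:
#0 VA=0x3817FAA (r,user):
  L0: frame=0x10 idx=28 entry=0x13007 [P=1 RW=1 US=1 PS=0]
  L1: frame=0x13 idx=23 entry=0x16007 [P=1 RW=1 US=1 PS=0]
  → PA=0x16FAA  (2 entries read)

Access #0 fault: NONE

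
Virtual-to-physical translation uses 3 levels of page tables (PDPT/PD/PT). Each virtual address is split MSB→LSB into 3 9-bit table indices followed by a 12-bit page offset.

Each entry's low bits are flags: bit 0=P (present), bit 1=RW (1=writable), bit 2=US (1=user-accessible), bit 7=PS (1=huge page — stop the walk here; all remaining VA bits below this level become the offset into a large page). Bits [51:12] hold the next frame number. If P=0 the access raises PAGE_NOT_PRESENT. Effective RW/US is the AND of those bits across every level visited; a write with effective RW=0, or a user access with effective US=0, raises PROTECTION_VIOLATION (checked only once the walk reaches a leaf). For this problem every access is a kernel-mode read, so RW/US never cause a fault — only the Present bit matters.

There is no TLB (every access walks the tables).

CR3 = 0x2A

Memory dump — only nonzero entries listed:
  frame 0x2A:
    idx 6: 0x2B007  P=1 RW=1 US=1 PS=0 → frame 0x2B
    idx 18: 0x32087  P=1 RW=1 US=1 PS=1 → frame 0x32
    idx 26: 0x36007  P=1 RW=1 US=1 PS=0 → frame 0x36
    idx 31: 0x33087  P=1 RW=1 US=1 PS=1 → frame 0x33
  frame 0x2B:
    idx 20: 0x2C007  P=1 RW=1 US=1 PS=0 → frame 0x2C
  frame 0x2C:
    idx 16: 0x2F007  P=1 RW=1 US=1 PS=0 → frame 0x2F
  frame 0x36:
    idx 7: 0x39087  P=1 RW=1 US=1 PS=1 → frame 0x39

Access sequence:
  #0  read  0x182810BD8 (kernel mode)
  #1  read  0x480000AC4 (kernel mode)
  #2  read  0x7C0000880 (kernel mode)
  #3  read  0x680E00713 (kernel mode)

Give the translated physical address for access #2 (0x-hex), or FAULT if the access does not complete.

Per-access translation:
#0 VA=0x182810BD8 (r,kernel):
  L0: frame=0x2A idx=6 entry=0x2B007 [P=1 RW=1 US=1 PS=0]
  L1: frame=0x2B idx=20 entry=0x2C007 [P=1 RW=1 US=1 PS=0]
  L2: frame=0x2C idx=16 entry=0x2F007 [P=1 RW=1 US=1 PS=0]
  ⇒ phys 0x2FBD8  [3 reads]
#1 VA=0x480000AC4 (r,kernel):
  L0: frame=0x2A idx=18 entry=0x32087 [P=1 RW=1 US=1 PS=1]
  ⇒ phys 0x32AC4 (huge @L0)  [1 reads]
#2 VA=0x7C0000880 (r,kernel):
  L0: frame=0x2A idx=31 entry=0x33087 [P=1 RW=1 US=1 PS=1]
  ⇒ phys 0x33880 (huge @L0)  [1 reads]
#3 VA=0x680E00713 (r,kernel):
  L0: frame=0x2A idx=26 entry=0x36007 [P=1 RW=1 US=1 PS=0]
  L1: frame=0x36 idx=7 entry=0x39087 [P=1 RW=1 US=1 PS=1]
  ⇒ phys 0x39713 (huge @L1)  [2 reads]

Access #2 PA: 0x33880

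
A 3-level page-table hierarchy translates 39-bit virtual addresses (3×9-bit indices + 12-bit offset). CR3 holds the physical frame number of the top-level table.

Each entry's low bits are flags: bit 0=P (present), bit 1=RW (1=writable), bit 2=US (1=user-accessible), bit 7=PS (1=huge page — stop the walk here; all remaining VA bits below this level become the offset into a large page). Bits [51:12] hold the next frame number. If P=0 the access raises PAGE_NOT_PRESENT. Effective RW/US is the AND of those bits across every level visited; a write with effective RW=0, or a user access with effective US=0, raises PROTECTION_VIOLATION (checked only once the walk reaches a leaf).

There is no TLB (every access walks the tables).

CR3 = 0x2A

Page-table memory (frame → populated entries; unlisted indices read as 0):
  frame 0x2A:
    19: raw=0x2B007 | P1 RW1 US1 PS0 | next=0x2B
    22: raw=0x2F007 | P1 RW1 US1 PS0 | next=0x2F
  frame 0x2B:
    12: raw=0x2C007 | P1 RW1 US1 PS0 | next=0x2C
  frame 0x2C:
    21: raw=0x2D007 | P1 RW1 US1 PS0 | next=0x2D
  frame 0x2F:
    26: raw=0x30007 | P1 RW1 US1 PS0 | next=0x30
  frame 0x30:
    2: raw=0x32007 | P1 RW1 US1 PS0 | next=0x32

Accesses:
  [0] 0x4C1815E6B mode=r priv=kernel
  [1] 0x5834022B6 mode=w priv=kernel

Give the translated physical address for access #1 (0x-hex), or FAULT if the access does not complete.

Trace:
#0 VA=0x4C1815E6B (r,kernel):
  L0: frame=0x2A idx=19 entry=0x2B007 [P=1 RW=1 US=1 PS=0]
  L1: frame=0x2B idx=12 entry=0x2C007 [P=1 RW=1 US=1 PS=0]
  L2: frame=0x2C idx=21 entry=0x2D007 [P=1 RW=1 US=1 PS=0]
  ⇒ phys 0x2DE6B  [3 reads]
#1 VA=0x5834022B6 (w,kernel):
  L0: frame=0x2A idx=22 entry=0x2F007 [P=1 RW=1 US=1 PS=0]
  L1: frame=0x2F idx=26 entry=0x30007 [P=1 RW=1 US=1 PS=0]
  L2: frame=0x30 idx=2 entry=0x32007 [P=1 RW=1 US=1 PS=0]
  ⇒ phys 0x322B6  [3 reads]

Access #1 PA: 0x322B6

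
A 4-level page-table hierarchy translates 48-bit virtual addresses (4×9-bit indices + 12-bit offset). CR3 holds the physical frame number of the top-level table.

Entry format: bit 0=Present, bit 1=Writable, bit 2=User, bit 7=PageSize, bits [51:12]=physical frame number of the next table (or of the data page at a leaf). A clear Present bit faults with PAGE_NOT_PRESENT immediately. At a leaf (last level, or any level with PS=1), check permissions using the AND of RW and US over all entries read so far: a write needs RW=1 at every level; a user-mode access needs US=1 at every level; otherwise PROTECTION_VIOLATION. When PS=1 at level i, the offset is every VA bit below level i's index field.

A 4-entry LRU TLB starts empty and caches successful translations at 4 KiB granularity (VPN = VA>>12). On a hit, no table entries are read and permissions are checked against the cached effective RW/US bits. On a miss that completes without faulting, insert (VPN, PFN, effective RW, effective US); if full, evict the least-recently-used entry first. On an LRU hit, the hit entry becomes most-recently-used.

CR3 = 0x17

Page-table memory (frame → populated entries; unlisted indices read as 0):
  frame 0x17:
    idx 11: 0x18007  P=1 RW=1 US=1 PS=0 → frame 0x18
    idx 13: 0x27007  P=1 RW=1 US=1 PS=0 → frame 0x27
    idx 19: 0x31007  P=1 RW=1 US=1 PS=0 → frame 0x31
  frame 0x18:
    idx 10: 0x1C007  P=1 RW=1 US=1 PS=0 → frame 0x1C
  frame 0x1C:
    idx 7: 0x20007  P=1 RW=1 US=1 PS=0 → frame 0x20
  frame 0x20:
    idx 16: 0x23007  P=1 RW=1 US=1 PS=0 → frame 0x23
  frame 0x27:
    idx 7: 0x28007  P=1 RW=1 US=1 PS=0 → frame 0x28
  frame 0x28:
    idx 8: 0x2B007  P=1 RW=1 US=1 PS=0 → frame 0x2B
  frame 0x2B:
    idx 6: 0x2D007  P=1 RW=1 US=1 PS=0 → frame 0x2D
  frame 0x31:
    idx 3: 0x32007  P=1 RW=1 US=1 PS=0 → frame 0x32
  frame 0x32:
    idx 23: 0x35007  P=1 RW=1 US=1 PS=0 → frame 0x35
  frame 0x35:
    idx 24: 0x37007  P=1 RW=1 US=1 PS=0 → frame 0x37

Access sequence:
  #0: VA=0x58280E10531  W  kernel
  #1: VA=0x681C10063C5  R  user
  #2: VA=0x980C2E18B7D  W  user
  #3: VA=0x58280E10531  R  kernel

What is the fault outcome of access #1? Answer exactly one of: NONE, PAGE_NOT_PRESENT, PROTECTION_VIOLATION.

Walk each access:
#0 VA=0x58280E10531 (w,kernel):
  L0 @0x17[11] → 0x18007  P=1,RW=1,US=1,PS=0
  L1 @0x18[10] → 0x1C007  P=1,RW=1,US=1,PS=0
  L2 @0x1C[7] → 0x20007  P=1,RW=1,US=1,PS=0
  L3 @0x20[16] → 0x23007  P=1,RW=1,US=1,PS=0
  ⇒ phys 0x23531  [4 reads]
#1 VA=0x681C10063C5 (r,user):
  L0 @0x17[13] → 0x27007  P=1,RW=1,US=1,PS=0
  L1 @0x27[7] → 0x28007  P=1,RW=1,US=1,PS=0
  L2 @0x28[8] → 0x2B007  P=1,RW=1,US=1,PS=0
  L3 @0x2B[6] → 0x2D007  P=1,RW=1,US=1,PS=0
  ⇒ phys 0x2D3C5  [4 reads]
#2 VA=0x980C2E18B7D (w,user):
  L0 @0x17[19] → 0x31007  P=1,RW=1,US=1,PS=0
  L1 @0x31[3] → 0x32007  P=1,RW=1,US=1,PS=0
  L2 @0x32[23] → 0x35007  P=1,RW=1,US=1,PS=0
  L3 @0x35[24] → 0x37007  P=1,RW=1,US=1,PS=0
  ⇒ phys 0x37B7D  [4 reads]
#3 VA=0x58280E10531 (r,kernel):
  TLB hit vpn=0x58280E10 → PA=0x23531

Access #1 fault: NONE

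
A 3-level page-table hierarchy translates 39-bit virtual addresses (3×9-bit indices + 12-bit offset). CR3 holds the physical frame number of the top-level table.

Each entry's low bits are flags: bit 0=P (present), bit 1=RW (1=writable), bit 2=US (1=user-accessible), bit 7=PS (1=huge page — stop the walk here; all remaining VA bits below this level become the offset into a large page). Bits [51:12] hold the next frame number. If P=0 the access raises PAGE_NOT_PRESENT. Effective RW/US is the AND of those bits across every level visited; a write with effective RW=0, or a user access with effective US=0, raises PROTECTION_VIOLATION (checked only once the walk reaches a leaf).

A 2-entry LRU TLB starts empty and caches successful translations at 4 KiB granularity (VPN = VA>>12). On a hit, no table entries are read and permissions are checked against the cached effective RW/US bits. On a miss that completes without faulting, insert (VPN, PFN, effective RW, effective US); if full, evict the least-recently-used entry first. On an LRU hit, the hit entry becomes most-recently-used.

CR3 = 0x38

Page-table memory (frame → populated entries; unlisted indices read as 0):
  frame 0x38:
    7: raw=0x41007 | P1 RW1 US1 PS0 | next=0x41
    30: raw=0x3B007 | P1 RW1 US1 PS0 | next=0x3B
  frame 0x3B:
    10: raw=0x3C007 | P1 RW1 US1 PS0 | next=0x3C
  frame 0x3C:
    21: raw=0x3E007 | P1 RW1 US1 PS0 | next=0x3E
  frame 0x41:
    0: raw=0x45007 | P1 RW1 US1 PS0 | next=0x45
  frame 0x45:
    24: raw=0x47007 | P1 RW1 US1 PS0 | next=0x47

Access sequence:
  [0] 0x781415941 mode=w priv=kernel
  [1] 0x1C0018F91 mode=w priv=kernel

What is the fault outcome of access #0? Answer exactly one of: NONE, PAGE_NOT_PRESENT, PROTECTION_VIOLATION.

Trace:
#0 VA=0x781415941 (w,kernel):
  L0: frame=0x38 idx=30 entry=0x3B007 [P=1 RW=1 US=1 PS=0]
  L1: frame=0x3B idx=10 entry=0x3C007 [P=1 RW=1 US=1 PS=0]
  L2: frame=0x3C idx=21 entry=0x3E007 [P=1 RW=1 US=1 PS=0]
  ✓ 0x3E941  — 3 lookups
#1 VA=0x1C0018F91 (w,kernel):
  L0: frame=0x38 idx=7 entry=0x41007 [P=1 RW=1 US=1 PS=0]
  L1: frame=0x41 idx=0 entry=0x45007 [P=1 RW=1 US=1 PS=0]
  L2: frame=0x45 idx=24 entry=0x47007 [P=1 RW=1 US=1 PS=0]
  ✓ 0x47F91  — 3 lookups

Access #0 fault: NONE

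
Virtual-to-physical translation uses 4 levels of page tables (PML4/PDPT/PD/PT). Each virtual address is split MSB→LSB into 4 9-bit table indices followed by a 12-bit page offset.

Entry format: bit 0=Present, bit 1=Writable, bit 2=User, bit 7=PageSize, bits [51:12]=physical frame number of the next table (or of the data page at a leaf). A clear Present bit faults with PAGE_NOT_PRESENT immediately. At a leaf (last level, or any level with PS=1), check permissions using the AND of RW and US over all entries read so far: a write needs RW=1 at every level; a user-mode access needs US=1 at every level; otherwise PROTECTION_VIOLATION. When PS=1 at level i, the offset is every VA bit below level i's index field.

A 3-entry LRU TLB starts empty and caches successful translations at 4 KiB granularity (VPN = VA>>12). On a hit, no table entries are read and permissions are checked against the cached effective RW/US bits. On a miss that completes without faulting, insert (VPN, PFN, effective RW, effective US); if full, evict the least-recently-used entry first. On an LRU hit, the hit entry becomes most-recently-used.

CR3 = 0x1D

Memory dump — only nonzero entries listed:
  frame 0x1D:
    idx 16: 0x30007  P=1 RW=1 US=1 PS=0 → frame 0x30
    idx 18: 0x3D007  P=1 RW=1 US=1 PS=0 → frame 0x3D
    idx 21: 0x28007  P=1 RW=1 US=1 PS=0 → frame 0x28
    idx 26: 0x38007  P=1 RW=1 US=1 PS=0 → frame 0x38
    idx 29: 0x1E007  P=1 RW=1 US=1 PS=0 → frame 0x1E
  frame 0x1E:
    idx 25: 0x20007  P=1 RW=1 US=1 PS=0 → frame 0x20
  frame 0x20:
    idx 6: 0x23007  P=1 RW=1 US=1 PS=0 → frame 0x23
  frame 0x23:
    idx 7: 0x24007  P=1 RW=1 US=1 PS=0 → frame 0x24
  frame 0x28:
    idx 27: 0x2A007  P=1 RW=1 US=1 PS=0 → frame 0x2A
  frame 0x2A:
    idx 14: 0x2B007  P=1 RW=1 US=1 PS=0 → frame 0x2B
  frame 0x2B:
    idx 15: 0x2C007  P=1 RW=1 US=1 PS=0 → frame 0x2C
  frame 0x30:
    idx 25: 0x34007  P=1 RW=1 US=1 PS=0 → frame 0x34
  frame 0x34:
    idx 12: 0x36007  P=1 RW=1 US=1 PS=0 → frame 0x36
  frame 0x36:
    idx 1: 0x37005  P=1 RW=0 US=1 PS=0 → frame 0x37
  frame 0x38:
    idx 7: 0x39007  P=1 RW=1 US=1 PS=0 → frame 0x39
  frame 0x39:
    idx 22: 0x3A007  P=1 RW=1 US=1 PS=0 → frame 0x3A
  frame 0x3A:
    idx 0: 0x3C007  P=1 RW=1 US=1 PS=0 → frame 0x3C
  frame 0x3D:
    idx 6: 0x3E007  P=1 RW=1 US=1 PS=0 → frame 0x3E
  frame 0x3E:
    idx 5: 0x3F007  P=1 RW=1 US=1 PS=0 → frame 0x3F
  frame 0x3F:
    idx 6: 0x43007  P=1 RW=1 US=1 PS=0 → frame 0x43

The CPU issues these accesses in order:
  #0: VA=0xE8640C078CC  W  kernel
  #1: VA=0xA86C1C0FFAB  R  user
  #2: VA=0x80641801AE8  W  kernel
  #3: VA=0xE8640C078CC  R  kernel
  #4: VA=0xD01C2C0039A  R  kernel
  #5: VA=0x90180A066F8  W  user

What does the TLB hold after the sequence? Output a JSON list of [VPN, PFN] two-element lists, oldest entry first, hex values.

Per-access translation:
#0 VA=0xE8640C078CC (w,kernel):
  lvl0: tbl 0x1D, slot 29 ⇒ 0x1E007 (P1/RW1/US1/PS0)
  lvl1: tbl 0x1E, slot 25 ⇒ 0x20007 (P1/RW1/US1/PS0)
  lvl2: tbl 0x20, slot 6 ⇒ 0x23007 (P1/RW1/US1/PS0)
  lvl3: tbl 0x23, slot 7 ⇒ 0x24007 (P1/RW1/US1/PS0)
  ✓ 0x248CC  — 4 lookups
#1 VA=0xA86C1C0FFAB (r,user):
  lvl0: tbl 0x1D, slot 21 ⇒ 0x28007 (P1/RW1/US1/PS0)
  lvl1: tbl 0x28, slot 27 ⇒ 0x2A007 (P1/RW1/US1/PS0)
  lvl2: tbl 0x2A, slot 14 ⇒ 0x2B007 (P1/RW1/US1/PS0)
  lvl3: tbl 0x2B, slot 15 ⇒ 0x2C007 (P1/RW1/US1/PS0)
  ✓ 0x2CFAB  — 4 lookups
#2 VA=0x80641801AE8 (w,kernel):
  lvl0: tbl 0x1D, slot 16 ⇒ 0x30007 (P1/RW1/US1/PS0)
  lvl1: tbl 0x30, slot 25 ⇒ 0x34007 (P1/RW1/US1/PS0)
  lvl2: tbl 0x34, slot 12 ⇒ 0x36007 (P1/RW1/US1/PS0)
  lvl3: tbl 0x36, slot 1 ⇒ 0x37005 (P1/RW0/US1/PS0)
  → PROTECTION_VIOLATION  (4 entries read)
#3 VA=0xE8640C078CC (r,kernel):
  TLB hit vpn=0xE8640C07 → PA=0x248CC
#4 VA=0xD01C2C0039A (r,kernel):
  lvl0: tbl 0x1D, slot 26 ⇒ 0x38007 (P1/RW1/US1/PS0)
  lvl1: tbl 0x38, slot 7 ⇒ 0x39007 (P1/RW1/US1/PS0)
  lvl2: tbl 0x39, slot 22 ⇒ 0x3A007 (P1/RW1/US1/PS0)
  lvl3: tbl 0x3A, slot 0 ⇒ 0x3C007 (P1/RW1/US1/PS0)
  ✓ 0x3C39A  — 4 lookups
#5 VA=0x90180A066F8 (w,user):
  lvl0: tbl 0x1D, slot 18 ⇒ 0x3D007 (P1/RW1/US1/PS0)
  lvl1: tbl 0x3D, slot 6 ⇒ 0x3E007 (P1/RW1/US1/PS0)
  lvl2: tbl 0x3E, slot 5 ⇒ 0x3F007 (P1/RW1/US1/PS0)
  lvl3: tbl 0x3F, slot 6 ⇒ 0x43007 (P1/RW1/US1/PS0)
  ✓ 0x436F8  — 4 lookups

TLB: [["0xE8640C07", "0x24"], ["0xD01C2C00", "0x3C"], ["0x90180A06", "0x43"]]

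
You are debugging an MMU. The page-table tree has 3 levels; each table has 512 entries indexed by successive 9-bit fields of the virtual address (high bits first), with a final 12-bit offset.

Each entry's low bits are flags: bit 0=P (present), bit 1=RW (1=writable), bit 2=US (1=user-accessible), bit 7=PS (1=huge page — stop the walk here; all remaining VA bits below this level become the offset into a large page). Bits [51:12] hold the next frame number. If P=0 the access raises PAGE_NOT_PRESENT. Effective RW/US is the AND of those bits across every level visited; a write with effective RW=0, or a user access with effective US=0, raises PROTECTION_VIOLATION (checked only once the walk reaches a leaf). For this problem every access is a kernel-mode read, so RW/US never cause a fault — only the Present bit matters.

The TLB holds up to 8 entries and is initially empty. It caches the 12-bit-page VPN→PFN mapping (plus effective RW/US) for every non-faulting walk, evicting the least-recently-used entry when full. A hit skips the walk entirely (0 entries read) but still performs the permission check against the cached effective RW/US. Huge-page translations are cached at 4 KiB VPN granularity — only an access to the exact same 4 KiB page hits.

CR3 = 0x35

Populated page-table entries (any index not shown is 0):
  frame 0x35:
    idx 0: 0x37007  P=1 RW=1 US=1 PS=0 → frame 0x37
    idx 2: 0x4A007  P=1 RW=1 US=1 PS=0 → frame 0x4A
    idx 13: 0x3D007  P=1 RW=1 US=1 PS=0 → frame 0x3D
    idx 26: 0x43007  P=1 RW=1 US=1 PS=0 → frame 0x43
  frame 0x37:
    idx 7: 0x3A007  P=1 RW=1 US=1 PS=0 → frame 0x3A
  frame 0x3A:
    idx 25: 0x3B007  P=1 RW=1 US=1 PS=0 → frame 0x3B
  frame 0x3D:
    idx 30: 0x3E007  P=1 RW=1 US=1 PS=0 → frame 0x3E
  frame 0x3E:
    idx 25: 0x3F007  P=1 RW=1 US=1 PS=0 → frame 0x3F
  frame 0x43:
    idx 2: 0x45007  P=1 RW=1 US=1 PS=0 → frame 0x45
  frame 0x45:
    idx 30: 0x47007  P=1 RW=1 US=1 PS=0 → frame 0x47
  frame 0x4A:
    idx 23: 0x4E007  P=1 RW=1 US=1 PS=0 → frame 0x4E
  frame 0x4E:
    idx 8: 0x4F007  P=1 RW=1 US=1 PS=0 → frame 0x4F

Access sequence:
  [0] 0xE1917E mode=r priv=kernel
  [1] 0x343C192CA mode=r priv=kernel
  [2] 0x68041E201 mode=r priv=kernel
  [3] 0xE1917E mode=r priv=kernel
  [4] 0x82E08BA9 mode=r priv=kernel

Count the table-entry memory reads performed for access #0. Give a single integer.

Trace:
#0 VA=0xE1917E (r,kernel):
  [0] read 0x35 idx=0: raw=0x37007 flags P=1 W=1 U=1 S=0
  [1] read 0x37 idx=7: raw=0x3A007 flags P=1 W=1 U=1 S=0
  [2] read 0x3A idx=25: raw=0x3B007 flags P=1 W=1 U=1 S=0
  → PA=0x3B17E  (3 entries read)
#1 VA=0x343C192CA (r,kernel):
  [0] read 0x35 idx=13: raw=0x3D007 flags P=1 W=1 U=1 S=0
  [1] read 0x3D idx=30: raw=0x3E007 flags P=1 W=1 U=1 S=0
  [2] read 0x3E idx=25: raw=0x3F007 flags P=1 W=1 U=1 S=0
  → PA=0x3F2CA  (3 entries read)
#2 VA=0x68041E201 (r,kernel):
  [0] read 0x35 idx=26: raw=0x43007 flags P=1 W=1 U=1 S=0
  [1] read 0x43 idx=2: raw=0x45007 flags P=1 W=1 U=1 S=0
  [2] read 0x45 idx=30: raw=0x47007 flags P=1 W=1 U=1 S=0
  → PA=0x47201  (3 entries read)
#3 VA=0xE1917E (r,kernel):
  TLB hit vpn=0xE19 → PA=0x3B17E
#4 VA=0x82E08BA9 (r,kernel):
  [0] read 0x35 idx=2: raw=0x4A007 flags P=1 W=1 U=1 S=0
  [1] read 0x4A idx=23: raw=0x4E007 flags P=1 W=1 U=1 S=0
  [2] read 0x4E idx=8: raw=0x4F007 flags P=1 W=1 U=1 S=0
  → PA=0x4FBA9  (3 entries read)

Entries read for #0: 3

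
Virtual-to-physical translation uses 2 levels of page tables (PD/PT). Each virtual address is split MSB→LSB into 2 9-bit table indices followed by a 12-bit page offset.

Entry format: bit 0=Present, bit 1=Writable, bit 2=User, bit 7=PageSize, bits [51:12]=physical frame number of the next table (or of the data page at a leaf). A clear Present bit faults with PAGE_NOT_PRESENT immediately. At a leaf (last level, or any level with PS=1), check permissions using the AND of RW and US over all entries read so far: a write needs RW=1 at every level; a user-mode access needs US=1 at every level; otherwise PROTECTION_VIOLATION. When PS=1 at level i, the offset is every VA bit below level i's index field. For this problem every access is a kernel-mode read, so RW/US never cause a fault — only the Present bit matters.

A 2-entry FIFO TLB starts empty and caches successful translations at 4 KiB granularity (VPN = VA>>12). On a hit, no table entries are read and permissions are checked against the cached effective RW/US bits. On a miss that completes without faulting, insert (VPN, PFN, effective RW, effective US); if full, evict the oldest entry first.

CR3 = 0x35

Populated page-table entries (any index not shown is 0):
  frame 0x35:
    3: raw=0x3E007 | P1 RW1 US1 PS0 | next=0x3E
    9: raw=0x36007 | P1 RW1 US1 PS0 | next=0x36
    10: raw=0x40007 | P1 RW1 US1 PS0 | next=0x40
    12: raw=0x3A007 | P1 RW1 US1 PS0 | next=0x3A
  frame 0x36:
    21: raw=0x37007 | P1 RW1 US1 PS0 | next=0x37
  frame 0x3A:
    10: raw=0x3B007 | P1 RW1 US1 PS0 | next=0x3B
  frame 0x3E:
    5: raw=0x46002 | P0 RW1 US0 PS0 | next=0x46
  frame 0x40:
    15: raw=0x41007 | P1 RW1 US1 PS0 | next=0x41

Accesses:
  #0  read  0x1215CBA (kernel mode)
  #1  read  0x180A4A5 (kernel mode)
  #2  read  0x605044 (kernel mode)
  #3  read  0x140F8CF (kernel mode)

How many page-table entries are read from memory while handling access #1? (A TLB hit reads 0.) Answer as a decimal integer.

Trace:
#0 VA=0x1215CBA (r,kernel):
  L0: frame=0x35 idx=9 entry=0x36007 [P=1 RW=1 US=1 PS=0]
  L1: frame=0x36 idx=21 entry=0x37007 [P=1 RW=1 US=1 PS=0]
  → PA=0x37CBA  (2 entries read)
#1 VA=0x180A4A5 (r,kernel):
  L0: frame=0x35 idx=12 entry=0x3A007 [P=1 RW=1 US=1 PS=0]
  L1: frame=0x3A idx=10 entry=0x3B007 [P=1 RW=1 US=1 PS=0]
  → PA=0x3B4A5  (2 entries read)
#2 VA=0x605044 (r,kernel):
  L0: frame=0x35 idx=3 entry=0x3E007 [P=1 RW=1 US=1 PS=0]
  L1: frame=0x3E idx=5 entry=0x46002 [P=0 RW=1 US=0 PS=0]
  ✗ PAGE_NOT_PRESENT  [2 reads]
#3 VA=0x140F8CF (r,kernel):
  L0: frame=0x35 idx=10 entry=0x40007 [P=1 RW=1 US=1 PS=0]
  L1: frame=0x40 idx=15 entry=0x41007 [P=1 RW=1 US=1 PS=0]
  → PA=0x418CF  (2 entries read)

Entries read for #1: 2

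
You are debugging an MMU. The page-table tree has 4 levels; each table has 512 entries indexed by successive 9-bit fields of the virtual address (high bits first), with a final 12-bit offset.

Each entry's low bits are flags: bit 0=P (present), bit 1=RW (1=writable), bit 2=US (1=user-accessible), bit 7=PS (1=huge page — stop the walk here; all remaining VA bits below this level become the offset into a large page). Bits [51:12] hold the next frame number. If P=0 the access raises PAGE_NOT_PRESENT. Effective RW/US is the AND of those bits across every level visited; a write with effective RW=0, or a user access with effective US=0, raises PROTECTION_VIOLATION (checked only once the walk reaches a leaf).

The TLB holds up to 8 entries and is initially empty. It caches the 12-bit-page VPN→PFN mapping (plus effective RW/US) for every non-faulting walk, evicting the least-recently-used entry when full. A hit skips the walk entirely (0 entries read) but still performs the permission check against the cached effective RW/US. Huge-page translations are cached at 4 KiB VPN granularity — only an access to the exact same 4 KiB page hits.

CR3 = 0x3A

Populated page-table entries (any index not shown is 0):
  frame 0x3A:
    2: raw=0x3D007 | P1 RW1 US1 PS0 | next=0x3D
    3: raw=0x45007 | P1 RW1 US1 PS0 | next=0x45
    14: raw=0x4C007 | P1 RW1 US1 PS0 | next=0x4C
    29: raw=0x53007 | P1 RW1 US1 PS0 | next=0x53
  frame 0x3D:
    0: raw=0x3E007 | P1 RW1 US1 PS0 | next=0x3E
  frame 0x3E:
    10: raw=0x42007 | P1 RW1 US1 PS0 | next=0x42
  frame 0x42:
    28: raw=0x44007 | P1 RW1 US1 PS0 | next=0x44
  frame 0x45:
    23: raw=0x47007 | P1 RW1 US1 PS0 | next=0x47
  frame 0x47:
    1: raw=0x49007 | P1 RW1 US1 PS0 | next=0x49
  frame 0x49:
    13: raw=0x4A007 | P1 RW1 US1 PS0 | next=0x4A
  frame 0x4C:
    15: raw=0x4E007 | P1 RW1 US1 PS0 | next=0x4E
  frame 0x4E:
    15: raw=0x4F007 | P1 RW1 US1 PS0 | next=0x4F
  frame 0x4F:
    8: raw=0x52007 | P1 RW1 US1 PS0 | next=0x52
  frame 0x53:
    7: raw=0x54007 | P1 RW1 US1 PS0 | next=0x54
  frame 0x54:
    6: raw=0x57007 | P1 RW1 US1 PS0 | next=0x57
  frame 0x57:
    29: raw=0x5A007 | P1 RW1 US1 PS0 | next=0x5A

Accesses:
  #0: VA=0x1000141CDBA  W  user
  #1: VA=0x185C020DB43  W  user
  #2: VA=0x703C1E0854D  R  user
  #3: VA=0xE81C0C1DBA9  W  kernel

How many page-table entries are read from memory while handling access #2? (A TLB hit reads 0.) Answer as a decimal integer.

Trace:
#0 VA=0x1000141CDBA (w,user):
  L0 @0x3A[2] → 0x3D007  P=1,RW=1,US=1,PS=0
  L1 @0x3D[0] → 0x3E007  P=1,RW=1,US=1,PS=0
  L2 @0x3E[10] → 0x42007  P=1,RW=1,US=1,PS=0
  L3 @0x42[28] → 0x44007  P=1,RW=1,US=1,PS=0
  ✓ 0x44DBA  — 4 lookups
#1 VA=0x185C020DB43 (w,user):
  L0 @0x3A[3] → 0x45007  P=1,RW=1,US=1,PS=0
  L1 @0x45[23] → 0x47007  P=1,RW=1,US=1,PS=0
  L2 @0x47[1] → 0x49007  P=1,RW=1,US=1,PS=0
  L3 @0x49[13] → 0x4A007  P=1,RW=1,US=1,PS=0
  ✓ 0x4AB43  — 4 lookups
#2 VA=0x703C1E0854D (r,user):
  L0 @0x3A[14] → 0x4C007  P=1,RW=1,US=1,PS=0
  L1 @0x4C[15] → 0x4E007  P=1,RW=1,US=1,PS=0
  L2 @0x4E[15] → 0x4F007  P=1,RW=1,US=1,PS=0
  L3 @0x4F[8] → 0x52007  P=1,RW=1,US=1,PS=0
  ✓ 0x5254D  — 4 lookups
#3 VA=0xE81C0C1DBA9 (w,kernel):
  L0 @0x3A[29] → 0x53007  P=1,RW=1,US=1,PS=0
  L1 @0x53[7] → 0x54007  P=1,RW=1,US=1,PS=0
  L2 @0x54[6] → 0x57007  P=1,RW=1,US=1,PS=0
  L3 @0x57[29] → 0x5A007  P=1,RW=1,US=1,PS=0
  ✓ 0x5ABA9  — 4 lookups

Entries read for #2: 4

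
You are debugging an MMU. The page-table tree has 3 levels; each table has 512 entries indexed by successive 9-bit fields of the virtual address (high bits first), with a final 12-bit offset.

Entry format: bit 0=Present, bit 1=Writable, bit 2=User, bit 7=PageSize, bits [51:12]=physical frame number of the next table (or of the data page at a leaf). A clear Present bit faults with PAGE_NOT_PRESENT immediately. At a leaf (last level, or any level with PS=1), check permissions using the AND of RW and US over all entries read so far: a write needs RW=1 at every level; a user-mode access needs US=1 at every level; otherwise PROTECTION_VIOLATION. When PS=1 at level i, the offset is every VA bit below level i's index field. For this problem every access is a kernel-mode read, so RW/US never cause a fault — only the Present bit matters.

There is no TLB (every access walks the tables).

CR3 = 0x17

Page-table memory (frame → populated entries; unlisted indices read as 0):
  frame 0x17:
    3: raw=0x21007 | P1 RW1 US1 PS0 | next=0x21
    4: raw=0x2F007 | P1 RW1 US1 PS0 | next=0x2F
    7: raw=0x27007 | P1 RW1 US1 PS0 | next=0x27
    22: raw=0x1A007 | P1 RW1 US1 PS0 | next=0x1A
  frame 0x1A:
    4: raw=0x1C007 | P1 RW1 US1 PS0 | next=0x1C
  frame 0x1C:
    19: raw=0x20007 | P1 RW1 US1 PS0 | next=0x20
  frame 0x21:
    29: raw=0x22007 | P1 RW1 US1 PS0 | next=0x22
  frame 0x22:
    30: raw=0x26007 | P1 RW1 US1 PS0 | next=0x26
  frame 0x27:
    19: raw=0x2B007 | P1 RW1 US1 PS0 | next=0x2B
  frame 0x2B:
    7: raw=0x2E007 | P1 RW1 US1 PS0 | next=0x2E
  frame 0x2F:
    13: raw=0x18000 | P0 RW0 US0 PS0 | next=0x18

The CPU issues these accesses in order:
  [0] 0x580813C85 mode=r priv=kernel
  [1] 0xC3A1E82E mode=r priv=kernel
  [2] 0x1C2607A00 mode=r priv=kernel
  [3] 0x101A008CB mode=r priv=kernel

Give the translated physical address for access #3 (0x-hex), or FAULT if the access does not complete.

Trace:
#0 VA=0x580813C85 (r,kernel):
  L0: frame=0x17 idx=22 entry=0x1A007 [P=1 RW=1 US=1 PS=0]
  L1: frame=0x1A idx=4 entry=0x1C007 [P=1 RW=1 US=1 PS=0]
  L2: frame=0x1C idx=19 entry=0x20007 [P=1 RW=1 US=1 PS=0]
  ✓ 0x20C85  — 3 lookups
#1 VA=0xC3A1E82E (r,kernel):
  L0: frame=0x17 idx=3 entry=0x21007 [P=1 RW=1 US=1 PS=0]
  L1: frame=0x21 idx=29 entry=0x22007 [P=1 RW=1 US=1 PS=0]
  L2: frame=0x22 idx=30 entry=0x26007 [P=1 RW=1 US=1 PS=0]
  ✓ 0x2682E  — 3 lookups
#2 VA=0x1C2607A00 (r,kernel):
  L0: frame=0x17 idx=7 entry=0x27007 [P=1 RW=1 US=1 PS=0]
  L1: frame=0x27 idx=19 entry=0x2B007 [P=1 RW=1 US=1 PS=0]
  L2: frame=0x2B idx=7 entry=0x2E007 [P=1 RW=1 US=1 PS=0]
  ✓ 0x2EA00  — 3 lookups
#3 VA=0x101A008CB (r,kernel):
  L0: frame=0x17 idx=4 entry=0x2F007 [P=1 RW=1 US=1 PS=0]
  L1: frame=0x2F idx=13 entry=0x18000 [P=0 RW=0 US=0 PS=0]
  → PAGE_NOT_PRESENT  (2 entries read)

Access #3 PA: FAULT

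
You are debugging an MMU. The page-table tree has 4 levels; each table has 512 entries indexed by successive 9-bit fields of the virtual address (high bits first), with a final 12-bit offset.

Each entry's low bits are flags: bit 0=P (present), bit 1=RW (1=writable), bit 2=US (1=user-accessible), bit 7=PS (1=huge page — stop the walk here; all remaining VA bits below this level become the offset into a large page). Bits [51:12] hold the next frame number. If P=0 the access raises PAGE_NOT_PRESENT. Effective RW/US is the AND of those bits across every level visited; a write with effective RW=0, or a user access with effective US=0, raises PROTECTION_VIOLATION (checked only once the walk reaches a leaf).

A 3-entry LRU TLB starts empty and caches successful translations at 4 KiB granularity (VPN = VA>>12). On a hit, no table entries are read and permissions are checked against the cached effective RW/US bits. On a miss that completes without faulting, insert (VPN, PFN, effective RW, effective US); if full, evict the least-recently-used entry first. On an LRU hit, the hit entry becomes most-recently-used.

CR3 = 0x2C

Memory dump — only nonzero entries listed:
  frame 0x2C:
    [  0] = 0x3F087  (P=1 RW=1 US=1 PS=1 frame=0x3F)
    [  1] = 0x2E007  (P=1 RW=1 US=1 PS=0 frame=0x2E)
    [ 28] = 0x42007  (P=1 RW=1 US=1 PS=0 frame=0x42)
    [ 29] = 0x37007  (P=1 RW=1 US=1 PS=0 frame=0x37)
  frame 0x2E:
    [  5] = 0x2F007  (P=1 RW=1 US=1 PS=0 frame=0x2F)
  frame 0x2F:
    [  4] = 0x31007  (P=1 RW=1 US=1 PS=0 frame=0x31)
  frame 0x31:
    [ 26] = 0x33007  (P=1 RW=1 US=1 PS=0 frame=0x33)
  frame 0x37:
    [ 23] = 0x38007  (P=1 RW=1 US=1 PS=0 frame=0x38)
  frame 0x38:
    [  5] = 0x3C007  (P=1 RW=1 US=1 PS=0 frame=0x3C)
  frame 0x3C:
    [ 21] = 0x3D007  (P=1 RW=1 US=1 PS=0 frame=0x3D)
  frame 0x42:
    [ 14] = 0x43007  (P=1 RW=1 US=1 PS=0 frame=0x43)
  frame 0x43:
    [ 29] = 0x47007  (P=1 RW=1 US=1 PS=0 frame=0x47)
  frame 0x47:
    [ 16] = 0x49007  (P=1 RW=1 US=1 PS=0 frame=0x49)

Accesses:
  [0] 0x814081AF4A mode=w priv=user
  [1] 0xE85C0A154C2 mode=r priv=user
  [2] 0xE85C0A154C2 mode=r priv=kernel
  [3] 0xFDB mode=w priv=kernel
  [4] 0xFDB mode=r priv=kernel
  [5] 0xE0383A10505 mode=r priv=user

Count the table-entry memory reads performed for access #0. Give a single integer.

Walk each access:
#0 VA=0x814081AF4A (w,user):
  L0: frame=0x2C idx=1 entry=0x2E007 [P=1 RW=1 US=1 PS=0]
  L1: frame=0x2E idx=5 entry=0x2F007 [P=1 RW=1 US=1 PS=0]
  L2: frame=0x2F idx=4 entry=0x31007 [P=1 RW=1 US=1 PS=0]
  L3: frame=0x31 idx=26 entry=0x33007 [P=1 RW=1 US=1 PS=0]
  ✓ 0x33F4A  — 4 lookups
#1 VA=0xE85C0A154C2 (r,user):
  L0: frame=0x2C idx=29 entry=0x37007 [P=1 RW=1 US=1 PS=0]
  L1: frame=0x37 idx=23 entry=0x38007 [P=1 RW=1 US=1 PS=0]
  L2: frame=0x38 idx=5 entry=0x3C007 [P=1 RW=1 US=1 PS=0]
  L3: frame=0x3C idx=21 entry=0x3D007 [P=1 RW=1 US=1 PS=0]
  ✓ 0x3D4C2  — 4 lookups
#2 VA=0xE85C0A154C2 (r,kernel):
  TLB hit vpn=0xE85C0A15 → PA=0x3D4C2
#3 VA=0xFDB (w,kernel):
  L0: frame=0x2C idx=0 entry=0x3F087 [P=1 RW=1 US=1 PS=1]
  ✓ 0x3FFDB (huge @L0)  — 1 lookups
#4 VA=0xFDB (r,kernel):
  TLB hit vpn=0x0 → PA=0x3FFDB
#5 VA=0xE0383A10505 (r,user):
  L0: frame=0x2C idx=28 entry=0x42007 [P=1 RW=1 US=1 PS=0]
  L1: frame=0x42 idx=14 entry=0x43007 [P=1 RW=1 US=1 PS=0]
  L2: frame=0x43 idx=29 entry=0x47007 [P=1 RW=1 US=1 PS=0]
  L3: frame=0x47 idx=16 entry=0x49007 [P=1 RW=1 US=1 PS=0]
  ✓ 0x49505  — 4 lookups

Entries read for #0: 4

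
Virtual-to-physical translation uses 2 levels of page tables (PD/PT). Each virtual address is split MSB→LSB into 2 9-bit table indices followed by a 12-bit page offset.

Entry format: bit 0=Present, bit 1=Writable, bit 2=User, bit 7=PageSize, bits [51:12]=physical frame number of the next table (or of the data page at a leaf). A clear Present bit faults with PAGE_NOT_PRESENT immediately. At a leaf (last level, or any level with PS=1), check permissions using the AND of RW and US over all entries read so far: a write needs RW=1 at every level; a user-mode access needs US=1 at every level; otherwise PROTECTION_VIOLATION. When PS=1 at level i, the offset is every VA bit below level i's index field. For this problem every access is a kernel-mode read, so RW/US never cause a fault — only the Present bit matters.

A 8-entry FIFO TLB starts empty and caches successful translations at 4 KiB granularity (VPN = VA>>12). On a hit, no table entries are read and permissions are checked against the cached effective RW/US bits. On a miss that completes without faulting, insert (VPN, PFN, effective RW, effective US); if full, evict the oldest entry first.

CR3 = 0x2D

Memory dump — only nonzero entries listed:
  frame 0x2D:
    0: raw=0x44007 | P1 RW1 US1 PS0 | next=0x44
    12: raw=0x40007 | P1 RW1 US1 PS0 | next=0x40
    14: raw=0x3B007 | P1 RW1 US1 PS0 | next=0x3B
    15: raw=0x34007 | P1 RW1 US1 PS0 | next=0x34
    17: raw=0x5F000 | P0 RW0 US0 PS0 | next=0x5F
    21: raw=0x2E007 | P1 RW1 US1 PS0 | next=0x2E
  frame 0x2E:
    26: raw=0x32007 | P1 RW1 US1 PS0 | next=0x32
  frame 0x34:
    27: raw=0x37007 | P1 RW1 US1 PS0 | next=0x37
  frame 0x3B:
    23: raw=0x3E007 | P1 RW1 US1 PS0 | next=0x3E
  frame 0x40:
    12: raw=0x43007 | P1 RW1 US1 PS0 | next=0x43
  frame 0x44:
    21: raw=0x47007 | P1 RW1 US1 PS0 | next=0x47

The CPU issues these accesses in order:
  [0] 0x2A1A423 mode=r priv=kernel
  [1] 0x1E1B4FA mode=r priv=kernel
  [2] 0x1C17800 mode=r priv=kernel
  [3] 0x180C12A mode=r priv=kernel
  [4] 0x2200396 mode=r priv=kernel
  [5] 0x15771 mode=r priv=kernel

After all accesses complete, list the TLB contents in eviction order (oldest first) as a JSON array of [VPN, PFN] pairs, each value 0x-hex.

Per-access translation:
#0 VA=0x2A1A423 (r,kernel):
  L0 @0x2D[21] → 0x2E007  P=1,RW=1,US=1,PS=0
  L1 @0x2E[26] → 0x32007  P=1,RW=1,US=1,PS=0
  ⇒ phys 0x32423  [2 reads]
#1 VA=0x1E1B4FA (r,kernel):
  L0 @0x2D[15] → 0x34007  P=1,RW=1,US=1,PS=0
  L1 @0x34[27] → 0x37007  P=1,RW=1,US=1,PS=0
  ⇒ phys 0x374FA  [2 reads]
#2 VA=0x1C17800 (r,kernel):
  L0 @0x2D[14] → 0x3B007  P=1,RW=1,US=1,PS=0
  L1 @0x3B[23] → 0x3E007  P=1,RW=1,US=1,PS=0
  ⇒ phys 0x3E800  [2 reads]
#3 VA=0x180C12A (r,kernel):
  L0 @0x2D[12] → 0x40007  P=1,RW=1,US=1,PS=0
  L1 @0x40[12] → 0x43007  P=1,RW=1,US=1,PS=0
  ⇒ phys 0x4312A  [2 reads]
#4 VA=0x2200396 (r,kernel):
  L0 @0x2D[17] → 0x5F000  P=0,RW=0,US=0,PS=0
  ✗ PAGE_NOT_PRESENT  [1 reads]
#5 VA=0x15771 (r,kernel):
  L0 @0x2D[0] → 0x44007  P=1,RW=1,US=1,PS=0
  L1 @0x44[21] → 0x47007  P=1,RW=1,US=1,PS=0
  ⇒ phys 0x47771  [2 reads]

TLB: [["0x2A1A", "0x32"], ["0x1E1B", "0x37"], ["0x1C17", "0x3E"], ["0x180C", "0x43"], ["0x15", "0x47"]]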